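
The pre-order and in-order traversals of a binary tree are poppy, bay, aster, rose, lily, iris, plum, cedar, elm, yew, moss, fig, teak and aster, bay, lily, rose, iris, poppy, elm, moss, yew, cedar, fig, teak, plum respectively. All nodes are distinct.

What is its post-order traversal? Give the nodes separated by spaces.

aster lily iris rose bay moss yew elm teak fig cedar plum poppy

The first element of pre-order is the root; it splits in-order into left and right subtrees.
Root poppy: left subtree has 5 nodes {aster, bay, lily, rose, iris}, right has 7 {elm, moss, yew, cedar, fig, teak, plum}.
  Root bay: left subtree has 1 node {aster}, right has 3 {lily, rose, iris}.
    Root rose: left subtree has 1 node {lily}, right has 1 {iris}.
  Root plum: left subtree has 6 nodes {elm, moss, yew, cedar, fig, teak}, right has 0 { }.
    Root cedar: left subtree has 3 nodes {elm, moss, yew}, right has 2 {fig, teak}.
      Root elm: left subtree has 0 nodes { }, right has 2 {moss, yew}.
        Root yew: left subtree has 1 node {moss}, right has 0 { }.
      Root fig: left subtree has 0 nodes { }, right has 1 {teak}.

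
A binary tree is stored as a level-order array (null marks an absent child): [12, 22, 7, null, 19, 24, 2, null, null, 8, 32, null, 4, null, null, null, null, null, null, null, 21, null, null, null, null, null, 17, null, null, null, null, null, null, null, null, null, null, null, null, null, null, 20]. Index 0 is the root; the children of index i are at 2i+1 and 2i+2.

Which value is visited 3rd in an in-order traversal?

In-order visits the left subtree, then the node, then the right subtree.
At 12: go left to 22.
  At 22: no left child.
  Visit 22.
  At 22: go right to 19.
    At 19: go left to 8.
      At 8: no left child.
      Visit 8.
      At 8: go right to 21.
        At 21: go left to 20.
          20 is a leaf — visit 20.
        Visit 21.
        At 21: no right child.
    Visit 19.
    At 19: go right to 32.
      32 is a leaf — visit 32.
Visit 12.
At 12: go right to 7.
  At 7: go left to 24.
    At 24: no left child.
    Visit 24.
    At 24: go right to 4.
      At 4: no left child.
      Visit 4.
      At 4: go right to 17.
        17 is a leaf — visit 17.
  Visit 7.
  At 7: go right to 2.
    2 is a leaf — visit 2.
Full in-order sequence: 22, 8, 20, 21, 19, 32, 12, 24, 4, 17, 7, 2.

20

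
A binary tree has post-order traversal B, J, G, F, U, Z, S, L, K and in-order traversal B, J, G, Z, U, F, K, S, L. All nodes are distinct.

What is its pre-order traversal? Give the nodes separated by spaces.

K Z G J B U F L S

The last element of post-order is the root; it splits in-order into left and right subtrees.
Root K: left subtree has 6 nodes {B, J, G, Z, U, F}, right has 2 {S, L}.
  Root Z: left subtree has 3 nodes {B, J, G}, right has 2 {U, F}.
    Root G: left subtree has 2 nodes {B, J}, right has 0 { }.
      Root J: left subtree has 1 node {B}, right has 0 { }.
    Root U: left subtree has 0 nodes { }, right has 1 {F}.
  Root L: left subtree has 1 node {S}, right has 0 { }.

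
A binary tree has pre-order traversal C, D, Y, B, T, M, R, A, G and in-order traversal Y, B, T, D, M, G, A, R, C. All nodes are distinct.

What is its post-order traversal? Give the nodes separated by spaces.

The first element of pre-order is the root; it splits in-order into left and right subtrees.
Root C: left subtree has 8 nodes {Y, B, T, D, M, G, A, R}, right has 0 { }.
  Root D: left subtree has 3 nodes {Y, B, T}, right has 4 {M, G, A, R}.
    Root Y: left subtree has 0 nodes { }, right has 2 {B, T}.
      Root B: left subtree has 0 nodes { }, right has 1 {T}.
    Root M: left subtree has 0 nodes { }, right has 3 {G, A, R}.
      Root R: left subtree has 2 nodes {G, A}, right has 0 { }.
        Root A: left subtree has 1 node {G}, right has 0 { }.

T B Y G A R M D C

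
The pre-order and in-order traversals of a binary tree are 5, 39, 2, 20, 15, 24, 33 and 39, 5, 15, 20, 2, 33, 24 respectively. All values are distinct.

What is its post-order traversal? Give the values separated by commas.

39, 15, 20, 33, 24, 2, 5

The first element of pre-order is the root; it splits in-order into left and right subtrees.
Root 5: left subtree has 1 node {39}, right has 5 {15, 20, 2, 33, 24}.
  Root 2: left subtree has 2 nodes {15, 20}, right has 2 {33, 24}.
    Root 20: left subtree has 1 node {15}, right has 0 { }.
    Root 24: left subtree has 1 node {33}, right has 0 { }.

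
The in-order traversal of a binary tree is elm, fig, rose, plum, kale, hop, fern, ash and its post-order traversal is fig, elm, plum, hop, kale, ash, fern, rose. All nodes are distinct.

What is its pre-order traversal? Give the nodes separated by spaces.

rose elm fig fern kale plum hop ash

The last element of post-order is the root; it splits in-order into left and right subtrees.
Root rose: left subtree has 2 nodes {elm, fig}, right has 5 {plum, kale, hop, fern, ash}.
  Root elm: left subtree has 0 nodes { }, right has 1 {fig}.
  Root fern: left subtree has 3 nodes {plum, kale, hop}, right has 1 {ash}.
    Root kale: left subtree has 1 node {plum}, right has 1 {hop}.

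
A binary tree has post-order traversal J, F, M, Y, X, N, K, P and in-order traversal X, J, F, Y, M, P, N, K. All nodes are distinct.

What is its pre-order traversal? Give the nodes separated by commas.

The last element of post-order is the root; it splits in-order into left and right subtrees.
Root P: left subtree has 5 nodes {X, J, F, Y, M}, right has 2 {N, K}.
  Root X: left subtree has 0 nodes { }, right has 4 {J, F, Y, M}.
    Root Y: left subtree has 2 nodes {J, F}, right has 1 {M}.
      Root F: left subtree has 1 node {J}, right has 0 { }.
  Root K: left subtree has 1 node {N}, right has 0 { }.

P, X, Y, F, J, M, K, N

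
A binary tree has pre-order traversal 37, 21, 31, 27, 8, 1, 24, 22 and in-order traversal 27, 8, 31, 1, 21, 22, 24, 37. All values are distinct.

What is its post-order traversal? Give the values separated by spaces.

8 27 1 31 22 24 21 37

The first element of pre-order is the root; it splits in-order into left and right subtrees.
Root 37: left subtree has 7 nodes {27, 8, 31, 1, 21, 22, 24}, right has 0 { }.
  Root 21: left subtree has 4 nodes {27, 8, 31, 1}, right has 2 {22, 24}.
    Root 31: left subtree has 2 nodes {27, 8}, right has 1 {1}.
      Root 27: left subtree has 0 nodes { }, right has 1 {8}.
    Root 24: left subtree has 1 node {22}, right has 0 { }.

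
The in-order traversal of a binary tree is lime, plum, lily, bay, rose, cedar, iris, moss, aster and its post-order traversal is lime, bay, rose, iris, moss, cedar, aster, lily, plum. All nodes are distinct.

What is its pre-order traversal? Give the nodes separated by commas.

plum, lime, lily, aster, cedar, rose, bay, moss, iris

The last element of post-order is the root; it splits in-order into left and right subtrees.
Root plum: left subtree has 1 node {lime}, right has 7 {lily, bay, rose, cedar, iris, moss, aster}.
  Root lily: left subtree has 0 nodes { }, right has 6 {bay, rose, cedar, iris, moss, aster}.
    Root aster: left subtree has 5 nodes {bay, rose, cedar, iris, moss}, right has 0 { }.
      Root cedar: left subtree has 2 nodes {bay, rose}, right has 2 {iris, moss}.
        Root rose: left subtree has 1 node {bay}, right has 0 { }.
        Root moss: left subtree has 1 node {iris}, right has 0 { }.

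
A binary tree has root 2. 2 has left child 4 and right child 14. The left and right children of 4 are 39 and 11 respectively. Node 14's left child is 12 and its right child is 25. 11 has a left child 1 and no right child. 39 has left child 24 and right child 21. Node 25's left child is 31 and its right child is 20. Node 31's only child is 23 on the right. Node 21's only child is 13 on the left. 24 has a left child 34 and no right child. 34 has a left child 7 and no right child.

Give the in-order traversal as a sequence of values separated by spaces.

In-order visits the left subtree, then the node, then the right subtree.
At 2: go left to 4.
  At 4: go left to 39.
    At 39: go left to 24.
      At 24: go left to 34.
        At 34: go left to 7.
          7 is a leaf — visit 7.
        Visit 34.
        At 34: no right child.
      Visit 24.
      At 24: no right child.
    Visit 39.
    At 39: go right to 21.
      At 21: go left to 13.
        13 is a leaf — visit 13.
      Visit 21.
      At 21: no right child.
  Visit 4.
  At 4: go right to 11.
    At 11: go left to 1.
      1 is a leaf — visit 1.
    Visit 11.
    At 11: no right child.
Visit 2.
At 2: go right to 14.
  At 14: go left to 12.
    12 is a leaf — visit 12.
  Visit 14.
  At 14: go right to 25.
    At 25: go left to 31.
      At 31: no left child.
      Visit 31.
      At 31: go right to 23.
        23 is a leaf — visit 23.
    Visit 25.
    At 25: go right to 20.
      20 is a leaf — visit 20.

7 34 24 39 13 21 4 1 11 2 12 14 31 23 25 20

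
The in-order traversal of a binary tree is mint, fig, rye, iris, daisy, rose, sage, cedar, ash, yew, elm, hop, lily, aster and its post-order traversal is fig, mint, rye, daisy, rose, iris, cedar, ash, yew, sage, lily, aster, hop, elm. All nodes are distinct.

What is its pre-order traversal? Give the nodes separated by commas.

elm, sage, iris, rye, mint, fig, rose, daisy, yew, ash, cedar, hop, aster, lily

The last element of post-order is the root; it splits in-order into left and right subtrees.
Root elm: left subtree has 10 nodes {mint, fig, rye, iris, daisy, rose, sage, cedar, ash, yew}, right has 3 {hop, lily, aster}.
  Root sage: left subtree has 6 nodes {mint, fig, rye, iris, daisy, rose}, right has 3 {cedar, ash, yew}.
    Root iris: left subtree has 3 nodes {mint, fig, rye}, right has 2 {daisy, rose}.
      Root rye: left subtree has 2 nodes {mint, fig}, right has 0 { }.
        Root mint: left subtree has 0 nodes { }, right has 1 {fig}.
      Root rose: left subtree has 1 node {daisy}, right has 0 { }.
    Root yew: left subtree has 2 nodes {cedar, ash}, right has 0 { }.
      Root ash: left subtree has 1 node {cedar}, right has 0 { }.
  Root hop: left subtree has 0 nodes { }, right has 2 {lily, aster}.
    Root aster: left subtree has 1 node {lily}, right has 0 { }.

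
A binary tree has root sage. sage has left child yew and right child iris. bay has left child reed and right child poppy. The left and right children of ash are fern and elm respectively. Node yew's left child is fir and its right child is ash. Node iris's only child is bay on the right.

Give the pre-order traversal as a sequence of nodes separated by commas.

Pre-order visits the node, then its left subtree, then its right subtree.
Visit sage.
At sage: go left to yew.
  Visit yew.
  At yew: go left to fir.
    fir is a leaf — visit fir.
  At yew: go right to ash.
    Visit ash.
    At ash: go left to fern.
      fern is a leaf — visit fern.
    At ash: go right to elm.
      elm is a leaf — visit elm.
At sage: go right to iris.
  Visit iris.
  At iris: no left child.
  At iris: go right to bay.
    Visit bay.
    At bay: go left to reed.
      reed is a leaf — visit reed.
    At bay: go right to poppy.
      poppy is a leaf — visit poppy.

sage, yew, fir, ash, fern, elm, iris, bay, reed, poppy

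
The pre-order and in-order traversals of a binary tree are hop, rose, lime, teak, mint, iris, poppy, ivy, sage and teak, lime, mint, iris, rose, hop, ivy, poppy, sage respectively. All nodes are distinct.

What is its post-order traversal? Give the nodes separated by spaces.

teak iris mint lime rose ivy sage poppy hop

The first element of pre-order is the root; it splits in-order into left and right subtrees.
Root hop: left subtree has 5 nodes {teak, lime, mint, iris, rose}, right has 3 {ivy, poppy, sage}.
  Root rose: left subtree has 4 nodes {teak, lime, mint, iris}, right has 0 { }.
    Root lime: left subtree has 1 node {teak}, right has 2 {mint, iris}.
      Root mint: left subtree has 0 nodes { }, right has 1 {iris}.
  Root poppy: left subtree has 1 node {ivy}, right has 1 {sage}.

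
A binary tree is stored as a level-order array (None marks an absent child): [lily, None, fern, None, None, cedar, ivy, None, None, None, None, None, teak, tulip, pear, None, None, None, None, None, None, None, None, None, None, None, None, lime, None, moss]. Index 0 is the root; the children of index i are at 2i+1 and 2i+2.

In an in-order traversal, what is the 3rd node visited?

In-order visits the left subtree, then the node, then the right subtree.
At lily: no left child.
Visit lily.
At lily: go right to fern.
  At fern: go left to cedar.
    At cedar: no left child.
    Visit cedar.
    At cedar: go right to teak.
      teak is a leaf — visit teak.
  Visit fern.
  At fern: go right to ivy.
    At ivy: go left to tulip.
      At tulip: go left to lime.
        lime is a leaf — visit lime.
      Visit tulip.
      At tulip: no right child.
    Visit ivy.
    At ivy: go right to pear.
      At pear: go left to moss.
        moss is a leaf — visit moss.
      Visit pear.
      At pear: no right child.
Full in-order sequence: lily, cedar, teak, fern, lime, tulip, ivy, moss, pear.

teak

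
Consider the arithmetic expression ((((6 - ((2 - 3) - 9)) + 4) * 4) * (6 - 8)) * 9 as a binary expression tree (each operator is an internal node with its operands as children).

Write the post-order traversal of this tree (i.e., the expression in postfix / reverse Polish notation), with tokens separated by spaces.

Post-order on an expression tree gives postfix notation: for each operator, emit left operand, right operand, then the operator.

6 2 3 - 9 - - 4 + 4 * 6 8 - * 9 *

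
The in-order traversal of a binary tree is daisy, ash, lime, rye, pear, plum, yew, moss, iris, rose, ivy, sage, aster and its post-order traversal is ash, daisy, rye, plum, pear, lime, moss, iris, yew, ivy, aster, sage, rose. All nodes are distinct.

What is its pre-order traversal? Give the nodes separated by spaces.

The last element of post-order is the root; it splits in-order into left and right subtrees.
Root rose: left subtree has 9 nodes {daisy, ash, lime, rye, pear, plum, yew, moss, iris}, right has 3 {ivy, sage, aster}.
  Root yew: left subtree has 6 nodes {daisy, ash, lime, rye, pear, plum}, right has 2 {moss, iris}.
    Root lime: left subtree has 2 nodes {daisy, ash}, right has 3 {rye, pear, plum}.
      Root daisy: left subtree has 0 nodes { }, right has 1 {ash}.
      Root pear: left subtree has 1 node {rye}, right has 1 {plum}.
    Root iris: left subtree has 1 node {moss}, right has 0 { }.
  Root sage: left subtree has 1 node {ivy}, right has 1 {aster}.

rose yew lime daisy ash pear rye plum iris moss sage ivy aster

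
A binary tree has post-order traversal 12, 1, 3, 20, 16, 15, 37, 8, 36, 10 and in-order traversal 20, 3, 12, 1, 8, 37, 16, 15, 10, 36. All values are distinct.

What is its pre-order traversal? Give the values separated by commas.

10, 8, 20, 3, 1, 12, 37, 15, 16, 36

The last element of post-order is the root; it splits in-order into left and right subtrees.
Root 10: left subtree has 8 nodes {20, 3, 12, 1, 8, 37, 16, 15}, right has 1 {36}.
  Root 8: left subtree has 4 nodes {20, 3, 12, 1}, right has 3 {37, 16, 15}.
    Root 20: left subtree has 0 nodes { }, right has 3 {3, 12, 1}.
      Root 3: left subtree has 0 nodes { }, right has 2 {12, 1}.
        Root 1: left subtree has 1 node {12}, right has 0 { }.
    Root 37: left subtree has 0 nodes { }, right has 2 {16, 15}.
      Root 15: left subtree has 1 node {16}, right has 0 { }.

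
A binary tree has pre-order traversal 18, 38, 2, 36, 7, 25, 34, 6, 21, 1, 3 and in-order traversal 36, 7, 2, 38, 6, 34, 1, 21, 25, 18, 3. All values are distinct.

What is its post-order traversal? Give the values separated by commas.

The first element of pre-order is the root; it splits in-order into left and right subtrees.
Root 18: left subtree has 9 nodes {36, 7, 2, 38, 6, 34, 1, 21, 25}, right has 1 {3}.
  Root 38: left subtree has 3 nodes {36, 7, 2}, right has 5 {6, 34, 1, 21, 25}.
    Root 2: left subtree has 2 nodes {36, 7}, right has 0 { }.
      Root 36: left subtree has 0 nodes { }, right has 1 {7}.
    Root 25: left subtree has 4 nodes {6, 34, 1, 21}, right has 0 { }.
      Root 34: left subtree has 1 node {6}, right has 2 {1, 21}.
        Root 21: left subtree has 1 node {1}, right has 0 { }.

7, 36, 2, 6, 1, 21, 34, 25, 38, 3, 18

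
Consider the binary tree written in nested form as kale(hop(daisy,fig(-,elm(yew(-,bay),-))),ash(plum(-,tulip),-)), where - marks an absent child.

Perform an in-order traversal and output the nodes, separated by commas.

daisy, hop, fig, yew, bay, elm, kale, plum, tulip, ash

In-order visits the left subtree, then the node, then the right subtree.
At kale: go left to hop.
  At hop: go left to daisy.
    daisy is a leaf — visit daisy.
  Visit hop.
  At hop: go right to fig.
    At fig: no left child.
    Visit fig.
    At fig: go right to elm.
      At elm: go left to yew.
        At yew: no left child.
        Visit yew.
        At yew: go right to bay.
          bay is a leaf — visit bay.
      Visit elm.
      At elm: no right child.
Visit kale.
At kale: go right to ash.
  At ash: go left to plum.
    At plum: no left child.
    Visit plum.
    At plum: go right to tulip.
      tulip is a leaf — visit tulip.
  Visit ash.
  At ash: no right child.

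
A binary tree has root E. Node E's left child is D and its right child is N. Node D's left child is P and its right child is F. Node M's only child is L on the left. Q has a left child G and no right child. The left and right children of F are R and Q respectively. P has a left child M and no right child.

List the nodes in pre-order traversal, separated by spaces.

Pre-order visits the node, then its left subtree, then its right subtree.
Visit E.
At E: go left to D.
  Visit D.
  At D: go left to P.
    Visit P.
    At P: go left to M.
      Visit M.
      At M: go left to L.
        L is a leaf — visit L.
      At M: no right child.
    At P: no right child.
  At D: go right to F.
    Visit F.
    At F: go left to R.
      R is a leaf — visit R.
    At F: go right to Q.
      Visit Q.
      At Q: go left to G.
        G is a leaf — visit G.
      At Q: no right child.
At E: go right to N.
  N is a leaf — visit N.

E D P M L F R Q G N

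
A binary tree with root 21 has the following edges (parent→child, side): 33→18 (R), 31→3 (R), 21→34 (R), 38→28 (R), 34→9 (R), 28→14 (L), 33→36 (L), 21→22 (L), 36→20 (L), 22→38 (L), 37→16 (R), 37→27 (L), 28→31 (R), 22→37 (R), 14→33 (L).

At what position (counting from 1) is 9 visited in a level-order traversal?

6

Level-order visits nodes level by level from the root, left to right within each level.
Level 0: 21
Level 1: 22, 34
Level 2: 38, 37, 9
Level 3: 28, 27, 16
Level 4: 14, 31
Level 5: 33, 3
Level 6: 36, 18
Level 7: 20
Full level-order sequence: 21, 22, 34, 38, 37, 9, 28, 27, 16, 14, 31, 33, 3, 36, 18, 20.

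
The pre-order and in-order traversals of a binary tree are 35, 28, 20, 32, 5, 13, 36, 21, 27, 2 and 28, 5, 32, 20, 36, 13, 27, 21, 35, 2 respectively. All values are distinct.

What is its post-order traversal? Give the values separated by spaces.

The first element of pre-order is the root; it splits in-order into left and right subtrees.
Root 35: left subtree has 8 nodes {28, 5, 32, 20, 36, 13, 27, 21}, right has 1 {2}.
  Root 28: left subtree has 0 nodes { }, right has 7 {5, 32, 20, 36, 13, 27, 21}.
    Root 20: left subtree has 2 nodes {5, 32}, right has 4 {36, 13, 27, 21}.
      Root 32: left subtree has 1 node {5}, right has 0 { }.
      Root 13: left subtree has 1 node {36}, right has 2 {27, 21}.
        Root 21: left subtree has 1 node {27}, right has 0 { }.

5 32 36 27 21 13 20 28 2 35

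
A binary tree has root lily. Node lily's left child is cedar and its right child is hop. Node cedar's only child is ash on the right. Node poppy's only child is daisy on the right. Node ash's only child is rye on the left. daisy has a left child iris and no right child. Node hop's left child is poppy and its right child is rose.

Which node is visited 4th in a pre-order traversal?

Pre-order visits the node, then its left subtree, then its right subtree.
Visit lily.
At lily: go left to cedar.
  Visit cedar.
  At cedar: no left child.
  At cedar: go right to ash.
    Visit ash.
    At ash: go left to rye.
      rye is a leaf — visit rye.
    At ash: no right child.
At lily: go right to hop.
  Visit hop.
  At hop: go left to poppy.
    Visit poppy.
    At poppy: no left child.
    At poppy: go right to daisy.
      Visit daisy.
      At daisy: go left to iris.
        iris is a leaf — visit iris.
      At daisy: no right child.
  At hop: go right to rose.
    rose is a leaf — visit rose.
Full pre-order sequence: lily, cedar, ash, rye, hop, poppy, daisy, iris, rose.

rye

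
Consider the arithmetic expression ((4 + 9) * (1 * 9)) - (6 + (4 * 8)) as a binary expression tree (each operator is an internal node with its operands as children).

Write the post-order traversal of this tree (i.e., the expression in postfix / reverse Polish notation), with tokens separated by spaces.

Post-order on an expression tree gives postfix notation: for each operator, emit left operand, right operand, then the operator.

4 9 + 1 9 * * 6 4 8 * + -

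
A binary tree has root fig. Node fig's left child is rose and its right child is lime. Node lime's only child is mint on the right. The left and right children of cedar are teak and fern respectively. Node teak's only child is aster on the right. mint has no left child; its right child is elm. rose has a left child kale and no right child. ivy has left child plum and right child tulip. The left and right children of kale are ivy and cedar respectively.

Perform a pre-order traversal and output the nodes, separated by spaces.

fig rose kale ivy plum tulip cedar teak aster fern lime mint elm

Pre-order visits the node, then its left subtree, then its right subtree.
Visit fig.
At fig: go left to rose.
  Visit rose.
  At rose: go left to kale.
    Visit kale.
    At kale: go left to ivy.
      Visit ivy.
      At ivy: go left to plum.
        plum is a leaf — visit plum.
      At ivy: go right to tulip.
        tulip is a leaf — visit tulip.
    At kale: go right to cedar.
      Visit cedar.
      At cedar: go left to teak.
        Visit teak.
        At teak: no left child.
        At teak: go right to aster.
          aster is a leaf — visit aster.
      At cedar: go right to fern.
        fern is a leaf — visit fern.
  At rose: no right child.
At fig: go right to lime.
  Visit lime.
  At lime: no left child.
  At lime: go right to mint.
    Visit mint.
    At mint: no left child.
    At mint: go right to elm.
      elm is a leaf — visit elm.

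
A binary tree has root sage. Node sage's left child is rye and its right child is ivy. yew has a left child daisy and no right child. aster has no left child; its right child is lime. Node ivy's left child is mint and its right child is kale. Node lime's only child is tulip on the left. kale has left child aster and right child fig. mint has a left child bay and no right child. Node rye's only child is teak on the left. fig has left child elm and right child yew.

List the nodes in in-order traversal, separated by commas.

teak, rye, sage, bay, mint, ivy, aster, tulip, lime, kale, elm, fig, daisy, yew

In-order visits the left subtree, then the node, then the right subtree.
At sage: go left to rye.
  At rye: go left to teak.
    teak is a leaf — visit teak.
  Visit rye.
  At rye: no right child.
Visit sage.
At sage: go right to ivy.
  At ivy: go left to mint.
    At mint: go left to bay.
      bay is a leaf — visit bay.
    Visit mint.
    At mint: no right child.
  Visit ivy.
  At ivy: go right to kale.
    At kale: go left to aster.
      At aster: no left child.
      Visit aster.
      At aster: go right to lime.
        At lime: go left to tulip.
          tulip is a leaf — visit tulip.
        Visit lime.
        At lime: no right child.
    Visit kale.
    At kale: go right to fig.
      At fig: go left to elm.
        elm is a leaf — visit elm.
      Visit fig.
      At fig: go right to yew.
        At yew: go left to daisy.
          daisy is a leaf — visit daisy.
        Visit yew.
        At yew: no right child.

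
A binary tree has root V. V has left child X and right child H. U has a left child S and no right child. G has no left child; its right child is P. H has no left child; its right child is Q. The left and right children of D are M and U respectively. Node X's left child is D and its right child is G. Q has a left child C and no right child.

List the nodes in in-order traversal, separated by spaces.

In-order visits the left subtree, then the node, then the right subtree.
At V: go left to X.
  At X: go left to D.
    At D: go left to M.
      M is a leaf — visit M.
    Visit D.
    At D: go right to U.
      At U: go left to S.
        S is a leaf — visit S.
      Visit U.
      At U: no right child.
  Visit X.
  At X: go right to G.
    At G: no left child.
    Visit G.
    At G: go right to P.
      P is a leaf — visit P.
Visit V.
At V: go right to H.
  At H: no left child.
  Visit H.
  At H: go right to Q.
    At Q: go left to C.
      C is a leaf — visit C.
    Visit Q.
    At Q: no right child.

M D S U X G P V H C Q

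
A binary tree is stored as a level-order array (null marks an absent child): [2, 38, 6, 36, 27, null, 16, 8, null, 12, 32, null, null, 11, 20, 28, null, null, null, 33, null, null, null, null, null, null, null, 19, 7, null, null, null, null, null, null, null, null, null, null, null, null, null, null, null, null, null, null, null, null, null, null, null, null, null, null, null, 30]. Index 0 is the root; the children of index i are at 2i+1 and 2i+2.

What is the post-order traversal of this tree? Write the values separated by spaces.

Post-order visits the left subtree, then the right subtree, then the node.
At 2: go left to 38.
  At 38: go left to 36.
    At 36: go left to 8.
      At 8: go left to 28.
        28 is a leaf — visit 28.
      At 8: no right child.
      Visit 8.
    At 36: no right child.
    Visit 36.
  At 38: go right to 27.
    At 27: go left to 12.
      At 12: go left to 33.
        33 is a leaf — visit 33.
      At 12: no right child.
      Visit 12.
    At 27: go right to 32.
      32 is a leaf — visit 32.
    Visit 27.
  Visit 38.
At 2: go right to 6.
  At 6: no left child.
  At 6: go right to 16.
    At 16: go left to 11.
      At 11: go left to 19.
        At 19: no left child.
        At 19: go right to 30.
          30 is a leaf — visit 30.
        Visit 19.
      At 11: go right to 7.
        7 is a leaf — visit 7.
      Visit 11.
    At 16: go right to 20.
      20 is a leaf — visit 20.
    Visit 16.
  Visit 6.
Visit 2.

28 8 36 33 12 32 27 38 30 19 7 11 20 16 6 2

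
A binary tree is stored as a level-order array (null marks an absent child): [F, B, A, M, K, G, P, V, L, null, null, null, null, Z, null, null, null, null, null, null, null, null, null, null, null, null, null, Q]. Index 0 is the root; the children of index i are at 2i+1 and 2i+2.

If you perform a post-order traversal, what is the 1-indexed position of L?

2

Post-order visits the left subtree, then the right subtree, then the node.
At F: go left to B.
  At B: go left to M.
    At M: go left to V.
      V is a leaf — visit V.
    At M: go right to L.
      L is a leaf — visit L.
    Visit M.
  At B: go right to K.
    K is a leaf — visit K.
  Visit B.
At F: go right to A.
  At A: go left to G.
    G is a leaf — visit G.
  At A: go right to P.
    At P: go left to Z.
      At Z: go left to Q.
        Q is a leaf — visit Q.
      At Z: no right child.
      Visit Z.
    At P: no right child.
    Visit P.
  Visit A.
Visit F.
Full post-order sequence: V, L, M, K, B, G, Q, Z, P, A, F.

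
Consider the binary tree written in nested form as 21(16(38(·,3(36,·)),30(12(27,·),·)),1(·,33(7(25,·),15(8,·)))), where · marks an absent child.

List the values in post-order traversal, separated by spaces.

Post-order visits the left subtree, then the right subtree, then the node.
At 21: go left to 16.
  At 16: go left to 38.
    At 38: no left child.
    At 38: go right to 3.
      At 3: go left to 36.
        36 is a leaf — visit 36.
      At 3: no right child.
      Visit 3.
    Visit 38.
  At 16: go right to 30.
    At 30: go left to 12.
      At 12: go left to 27.
        27 is a leaf — visit 27.
      At 12: no right child.
      Visit 12.
    At 30: no right child.
    Visit 30.
  Visit 16.
At 21: go right to 1.
  At 1: no left child.
  At 1: go right to 33.
    At 33: go left to 7.
      At 7: go left to 25.
        25 is a leaf — visit 25.
      At 7: no right child.
      Visit 7.
    At 33: go right to 15.
      At 15: go left to 8.
        8 is a leaf — visit 8.
      At 15: no right child.
      Visit 15.
    Visit 33.
  Visit 1.
Visit 21.

36 3 38 27 12 30 16 25 7 8 15 33 1 21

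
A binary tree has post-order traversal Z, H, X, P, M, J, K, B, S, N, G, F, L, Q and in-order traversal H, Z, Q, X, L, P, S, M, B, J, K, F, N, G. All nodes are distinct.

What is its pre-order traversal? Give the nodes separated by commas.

The last element of post-order is the root; it splits in-order into left and right subtrees.
Root Q: left subtree has 2 nodes {H, Z}, right has 11 {X, L, P, S, M, B, J, K, F, N, G}.
  Root H: left subtree has 0 nodes { }, right has 1 {Z}.
  Root L: left subtree has 1 node {X}, right has 9 {P, S, M, B, J, K, F, N, G}.
    Root F: left subtree has 6 nodes {P, S, M, B, J, K}, right has 2 {N, G}.
      Root S: left subtree has 1 node {P}, right has 4 {M, B, J, K}.
        Root B: left subtree has 1 node {M}, right has 2 {J, K}.
          Root K: left subtree has 1 node {J}, right has 0 { }.
      Root G: left subtree has 1 node {N}, right has 0 { }.

Q, H, Z, L, X, F, S, P, B, M, K, J, G, N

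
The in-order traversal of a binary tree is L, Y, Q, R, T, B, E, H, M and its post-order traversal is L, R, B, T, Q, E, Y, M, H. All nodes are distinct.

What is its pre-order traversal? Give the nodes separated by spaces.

H Y L E Q T R B M

The last element of post-order is the root; it splits in-order into left and right subtrees.
Root H: left subtree has 7 nodes {L, Y, Q, R, T, B, E}, right has 1 {M}.
  Root Y: left subtree has 1 node {L}, right has 5 {Q, R, T, B, E}.
    Root E: left subtree has 4 nodes {Q, R, T, B}, right has 0 { }.
      Root Q: left subtree has 0 nodes { }, right has 3 {R, T, B}.
        Root T: left subtree has 1 node {R}, right has 1 {B}.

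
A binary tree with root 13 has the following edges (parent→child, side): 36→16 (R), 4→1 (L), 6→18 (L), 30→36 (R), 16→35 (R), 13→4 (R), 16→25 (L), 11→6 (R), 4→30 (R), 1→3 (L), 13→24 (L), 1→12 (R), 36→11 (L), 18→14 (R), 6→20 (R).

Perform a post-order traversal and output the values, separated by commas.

24, 3, 12, 1, 14, 18, 20, 6, 11, 25, 35, 16, 36, 30, 4, 13

Post-order visits the left subtree, then the right subtree, then the node.
At 13: go left to 24.
  24 is a leaf — visit 24.
At 13: go right to 4.
  At 4: go left to 1.
    At 1: go left to 3.
      3 is a leaf — visit 3.
    At 1: go right to 12.
      12 is a leaf — visit 12.
    Visit 1.
  At 4: go right to 30.
    At 30: no left child.
    At 30: go right to 36.
      At 36: go left to 11.
        At 11: no left child.
        At 11: go right to 6.
          At 6: go left to 18.
            At 18: no left child.
            At 18: go right to 14.
              14 is a leaf — visit 14.
            Visit 18.
          At 6: go right to 20.
            20 is a leaf — visit 20.
          Visit 6.
        Visit 11.
      At 36: go right to 16.
        At 16: go left to 25.
          25 is a leaf — visit 25.
        At 16: go right to 35.
          35 is a leaf — visit 35.
        Visit 16.
      Visit 36.
    Visit 30.
  Visit 4.
Visit 13.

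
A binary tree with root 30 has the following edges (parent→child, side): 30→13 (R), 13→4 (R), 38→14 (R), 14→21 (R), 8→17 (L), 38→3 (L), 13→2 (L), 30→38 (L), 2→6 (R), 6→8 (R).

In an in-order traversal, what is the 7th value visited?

In-order visits the left subtree, then the node, then the right subtree.
At 30: go left to 38.
  At 38: go left to 3.
    3 is a leaf — visit 3.
  Visit 38.
  At 38: go right to 14.
    At 14: no left child.
    Visit 14.
    At 14: go right to 21.
      21 is a leaf — visit 21.
Visit 30.
At 30: go right to 13.
  At 13: go left to 2.
    At 2: no left child.
    Visit 2.
    At 2: go right to 6.
      At 6: no left child.
      Visit 6.
      At 6: go right to 8.
        At 8: go left to 17.
          17 is a leaf — visit 17.
        Visit 8.
        At 8: no right child.
  Visit 13.
  At 13: go right to 4.
    4 is a leaf — visit 4.
Full in-order sequence: 3, 38, 14, 21, 30, 2, 6, 17, 8, 13, 4.

6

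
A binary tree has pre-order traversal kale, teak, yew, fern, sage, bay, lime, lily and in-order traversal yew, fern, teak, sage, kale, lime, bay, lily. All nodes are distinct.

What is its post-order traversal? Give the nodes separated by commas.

The first element of pre-order is the root; it splits in-order into left and right subtrees.
Root kale: left subtree has 4 nodes {yew, fern, teak, sage}, right has 3 {lime, bay, lily}.
  Root teak: left subtree has 2 nodes {yew, fern}, right has 1 {sage}.
    Root yew: left subtree has 0 nodes { }, right has 1 {fern}.
  Root bay: left subtree has 1 node {lime}, right has 1 {lily}.

fern, yew, sage, teak, lime, lily, bay, kale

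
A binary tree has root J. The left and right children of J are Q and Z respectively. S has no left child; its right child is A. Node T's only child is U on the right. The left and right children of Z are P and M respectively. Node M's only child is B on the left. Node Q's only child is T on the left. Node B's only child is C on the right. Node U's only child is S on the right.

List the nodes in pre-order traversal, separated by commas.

J, Q, T, U, S, A, Z, P, M, B, C

Pre-order visits the node, then its left subtree, then its right subtree.
Visit J.
At J: go left to Q.
  Visit Q.
  At Q: go left to T.
    Visit T.
    At T: no left child.
    At T: go right to U.
      Visit U.
      At U: no left child.
      At U: go right to S.
        Visit S.
        At S: no left child.
        At S: go right to A.
          A is a leaf — visit A.
  At Q: no right child.
At J: go right to Z.
  Visit Z.
  At Z: go left to P.
    P is a leaf — visit P.
  At Z: go right to M.
    Visit M.
    At M: go left to B.
      Visit B.
      At B: no left child.
      At B: go right to C.
        C is a leaf — visit C.
    At M: no right child.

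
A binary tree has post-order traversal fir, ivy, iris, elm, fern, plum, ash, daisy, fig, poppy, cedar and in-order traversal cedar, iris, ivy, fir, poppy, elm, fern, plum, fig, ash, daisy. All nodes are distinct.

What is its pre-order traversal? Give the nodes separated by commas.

cedar, poppy, iris, ivy, fir, fig, plum, fern, elm, daisy, ash

The last element of post-order is the root; it splits in-order into left and right subtrees.
Root cedar: left subtree has 0 nodes { }, right has 10 {iris, ivy, fir, poppy, elm, fern, plum, fig, ash, daisy}.
  Root poppy: left subtree has 3 nodes {iris, ivy, fir}, right has 6 {elm, fern, plum, fig, ash, daisy}.
    Root iris: left subtree has 0 nodes { }, right has 2 {ivy, fir}.
      Root ivy: left subtree has 0 nodes { }, right has 1 {fir}.
    Root fig: left subtree has 3 nodes {elm, fern, plum}, right has 2 {ash, daisy}.
      Root plum: left subtree has 2 nodes {elm, fern}, right has 0 { }.
        Root fern: left subtree has 1 node {elm}, right has 0 { }.
      Root daisy: left subtree has 1 node {ash}, right has 0 { }.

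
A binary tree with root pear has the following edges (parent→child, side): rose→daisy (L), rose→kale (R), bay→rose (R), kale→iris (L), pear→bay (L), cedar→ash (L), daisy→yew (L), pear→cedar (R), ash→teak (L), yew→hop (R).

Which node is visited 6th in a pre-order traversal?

hop

Pre-order visits the node, then its left subtree, then its right subtree.
Visit pear.
At pear: go left to bay.
  Visit bay.
  At bay: no left child.
  At bay: go right to rose.
    Visit rose.
    At rose: go left to daisy.
      Visit daisy.
      At daisy: go left to yew.
        Visit yew.
        At yew: no left child.
        At yew: go right to hop.
          hop is a leaf — visit hop.
      At daisy: no right child.
    At rose: go right to kale.
      Visit kale.
      At kale: go left to iris.
        iris is a leaf — visit iris.
      At kale: no right child.
At pear: go right to cedar.
  Visit cedar.
  At cedar: go left to ash.
    Visit ash.
    At ash: go left to teak.
      teak is a leaf — visit teak.
    At ash: no right child.
  At cedar: no right child.
Full pre-order sequence: pear, bay, rose, daisy, yew, hop, kale, iris, cedar, ash, teak.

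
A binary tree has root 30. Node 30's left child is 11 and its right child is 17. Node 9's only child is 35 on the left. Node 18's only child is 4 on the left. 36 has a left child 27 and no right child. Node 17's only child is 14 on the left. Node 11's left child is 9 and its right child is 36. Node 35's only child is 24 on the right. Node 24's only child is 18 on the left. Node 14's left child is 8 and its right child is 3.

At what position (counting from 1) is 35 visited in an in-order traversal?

1

In-order visits the left subtree, then the node, then the right subtree.
At 30: go left to 11.
  At 11: go left to 9.
    At 9: go left to 35.
      At 35: no left child.
      Visit 35.
      At 35: go right to 24.
        At 24: go left to 18.
          At 18: go left to 4.
            4 is a leaf — visit 4.
          Visit 18.
          At 18: no right child.
        Visit 24.
        At 24: no right child.
    Visit 9.
    At 9: no right child.
  Visit 11.
  At 11: go right to 36.
    At 36: go left to 27.
      27 is a leaf — visit 27.
    Visit 36.
    At 36: no right child.
Visit 30.
At 30: go right to 17.
  At 17: go left to 14.
    At 14: go left to 8.
      8 is a leaf — visit 8.
    Visit 14.
    At 14: go right to 3.
      3 is a leaf — visit 3.
  Visit 17.
  At 17: no right child.
Full in-order sequence: 35, 4, 18, 24, 9, 11, 27, 36, 30, 8, 14, 3, 17.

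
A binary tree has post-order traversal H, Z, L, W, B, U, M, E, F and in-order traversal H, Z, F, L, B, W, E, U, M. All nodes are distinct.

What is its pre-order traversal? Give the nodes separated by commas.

The last element of post-order is the root; it splits in-order into left and right subtrees.
Root F: left subtree has 2 nodes {H, Z}, right has 6 {L, B, W, E, U, M}.
  Root Z: left subtree has 1 node {H}, right has 0 { }.
  Root E: left subtree has 3 nodes {L, B, W}, right has 2 {U, M}.
    Root B: left subtree has 1 node {L}, right has 1 {W}.
    Root M: left subtree has 1 node {U}, right has 0 { }.

F, Z, H, E, B, L, W, M, U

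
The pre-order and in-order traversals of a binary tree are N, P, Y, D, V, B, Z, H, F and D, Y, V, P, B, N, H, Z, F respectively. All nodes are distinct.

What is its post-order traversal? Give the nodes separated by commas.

D, V, Y, B, P, H, F, Z, N

The first element of pre-order is the root; it splits in-order into left and right subtrees.
Root N: left subtree has 5 nodes {D, Y, V, P, B}, right has 3 {H, Z, F}.
  Root P: left subtree has 3 nodes {D, Y, V}, right has 1 {B}.
    Root Y: left subtree has 1 node {D}, right has 1 {V}.
  Root Z: left subtree has 1 node {H}, right has 1 {F}.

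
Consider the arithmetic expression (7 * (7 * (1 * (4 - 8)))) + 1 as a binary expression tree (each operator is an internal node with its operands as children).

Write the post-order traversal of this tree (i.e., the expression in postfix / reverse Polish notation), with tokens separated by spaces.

7 7 1 4 8 - * * * 1 +

Post-order on an expression tree gives postfix notation: for each operator, emit left operand, right operand, then the operator.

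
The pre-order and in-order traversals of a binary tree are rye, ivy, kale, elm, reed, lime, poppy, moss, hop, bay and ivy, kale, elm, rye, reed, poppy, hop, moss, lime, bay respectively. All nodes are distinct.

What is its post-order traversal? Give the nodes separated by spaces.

The first element of pre-order is the root; it splits in-order into left and right subtrees.
Root rye: left subtree has 3 nodes {ivy, kale, elm}, right has 6 {reed, poppy, hop, moss, lime, bay}.
  Root ivy: left subtree has 0 nodes { }, right has 2 {kale, elm}.
    Root kale: left subtree has 0 nodes { }, right has 1 {elm}.
  Root reed: left subtree has 0 nodes { }, right has 5 {poppy, hop, moss, lime, bay}.
    Root lime: left subtree has 3 nodes {poppy, hop, moss}, right has 1 {bay}.
      Root poppy: left subtree has 0 nodes { }, right has 2 {hop, moss}.
        Root moss: left subtree has 1 node {hop}, right has 0 { }.

elm kale ivy hop moss poppy bay lime reed rye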